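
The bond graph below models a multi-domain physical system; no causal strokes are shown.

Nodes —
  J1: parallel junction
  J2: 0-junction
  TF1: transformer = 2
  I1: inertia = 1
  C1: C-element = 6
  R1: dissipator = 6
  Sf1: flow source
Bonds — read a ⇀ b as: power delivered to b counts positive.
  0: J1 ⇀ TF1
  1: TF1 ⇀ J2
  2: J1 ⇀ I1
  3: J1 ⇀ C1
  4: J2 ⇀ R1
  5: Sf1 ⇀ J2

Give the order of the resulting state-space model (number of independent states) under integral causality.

2  (C1, I1 all integral)

bond 5 →Sf1  (source Sf1 imposes f)
bond 2 →I1  (I1: I, integral causality)
bond 3 →J1  (C1: C, integral causality)
bond 0 →TF1  (common-e at J1 fixed by 3)
bond 1 →J2  (TF TF1: opposite of bond 0)
bond 4 →R1  (common-e at J2 fixed by 1)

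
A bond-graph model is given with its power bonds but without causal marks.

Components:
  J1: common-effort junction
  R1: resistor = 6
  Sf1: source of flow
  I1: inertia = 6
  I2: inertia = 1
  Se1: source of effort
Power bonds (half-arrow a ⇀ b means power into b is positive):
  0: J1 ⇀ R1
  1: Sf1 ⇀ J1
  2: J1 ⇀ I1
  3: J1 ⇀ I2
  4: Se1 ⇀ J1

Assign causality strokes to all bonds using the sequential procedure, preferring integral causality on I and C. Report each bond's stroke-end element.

b0 stroke→R1
b1 stroke→Sf1
b2 stroke→I1
b3 stroke→I2
b4 stroke→J1

bond 1 |Sf1  (Sf1 fixes flow; stroke at Sf1)
bond 4 |J1  (Se1 fixes effort; stroke away)
bond 0 |R1  (J1 effort already set via bond 4)
bond 2 |I1  (0-jn J1 has e-setter on 4)
bond 3 |I2  (common-e at J1 fixed by 4)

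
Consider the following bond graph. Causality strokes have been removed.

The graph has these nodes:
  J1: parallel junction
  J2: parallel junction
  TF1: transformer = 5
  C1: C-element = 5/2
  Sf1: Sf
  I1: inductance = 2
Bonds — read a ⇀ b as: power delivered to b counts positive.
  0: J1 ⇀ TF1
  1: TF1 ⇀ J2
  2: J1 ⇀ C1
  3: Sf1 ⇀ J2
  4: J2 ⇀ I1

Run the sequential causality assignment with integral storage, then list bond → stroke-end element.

β0 stroke at TF1
β1 stroke at J2
β2 stroke at J1
β3 stroke at Sf1
β4 stroke at I1

β3 |Sf1  (Sf1 fixes flow; stroke at Sf1)
β2 |J1  (C1: C, integral causality)
β0 |TF1  (J1 effort already set via bond 2)
β1 |J2  (TF1 one-in-one-out from 0)
β4 |I1  (J2 effort already set via bond 1)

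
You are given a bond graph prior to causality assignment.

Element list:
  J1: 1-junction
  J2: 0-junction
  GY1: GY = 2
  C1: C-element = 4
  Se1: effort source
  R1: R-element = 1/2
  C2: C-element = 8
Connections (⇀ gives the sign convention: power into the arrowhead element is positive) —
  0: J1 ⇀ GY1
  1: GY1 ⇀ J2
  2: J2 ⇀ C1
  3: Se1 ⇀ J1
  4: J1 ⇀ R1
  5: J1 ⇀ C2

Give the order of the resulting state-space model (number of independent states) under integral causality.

2  (C1, C2 all integral)

#3 stroke→J1  (source Se1 imposes e)
#2 stroke→J2  (prefer integral on C1)
#1 stroke→GY1  (J2 effort already set via bond 2)
#0 stroke→GY1  (GY1 both-in/both-out from 1)
#4 stroke→J1  (1-jn J1 has f-setter on 0)
#5 stroke→J1  (1-jn J1 has f-setter on 0)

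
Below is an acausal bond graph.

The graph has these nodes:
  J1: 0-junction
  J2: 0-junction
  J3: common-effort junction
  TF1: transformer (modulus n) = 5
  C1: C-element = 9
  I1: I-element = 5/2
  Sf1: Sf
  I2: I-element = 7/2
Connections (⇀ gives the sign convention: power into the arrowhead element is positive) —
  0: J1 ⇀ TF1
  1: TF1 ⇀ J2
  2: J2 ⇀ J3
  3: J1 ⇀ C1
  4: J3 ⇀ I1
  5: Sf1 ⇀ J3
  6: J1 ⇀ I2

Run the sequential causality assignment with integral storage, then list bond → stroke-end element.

#5 stroke at Sf1  (Sf1: flow source, stroke at near end)
#3 stroke at J1  (C1 outputs effort q/C1)
#0 stroke at TF1  (0-jn J1 has e-setter on 3)
#6 stroke at I2  (J1 effort already set via bond 3)
#1 stroke at J2  (TF1 one-in-one-out from 0)
#2 stroke at J3  (J2: bond 1 brought effort, rest push out)
#4 stroke at I1  (J3 effort already set via bond 2)

bond 0 stroke→TF1
bond 1 stroke→J2
bond 2 stroke→J3
bond 3 stroke→J1
bond 4 stroke→I1
bond 5 stroke→Sf1
bond 6 stroke→I2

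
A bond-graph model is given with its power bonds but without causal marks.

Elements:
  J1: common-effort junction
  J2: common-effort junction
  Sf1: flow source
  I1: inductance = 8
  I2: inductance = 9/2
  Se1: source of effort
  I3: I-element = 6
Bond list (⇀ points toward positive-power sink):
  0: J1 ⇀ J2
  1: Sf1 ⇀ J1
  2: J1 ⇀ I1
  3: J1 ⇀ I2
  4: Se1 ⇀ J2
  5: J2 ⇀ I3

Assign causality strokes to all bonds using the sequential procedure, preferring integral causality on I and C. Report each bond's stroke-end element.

β1 stroke→Sf1  (source Sf1 imposes f)
β4 stroke→J2  (Se1 (Se) sets effort on bond)
β0 stroke→J1  (J2: bond 4 brought effort, rest push out)
β5 stroke→I3  (0-jn J2 has e-setter on 4)
β2 stroke→I1  (J1 effort already set via bond 0)
β3 stroke→I2  (common-e at J1 fixed by 0)

#0 |J1
#1 |Sf1
#2 |I1
#3 |I2
#4 |J2
#5 |I3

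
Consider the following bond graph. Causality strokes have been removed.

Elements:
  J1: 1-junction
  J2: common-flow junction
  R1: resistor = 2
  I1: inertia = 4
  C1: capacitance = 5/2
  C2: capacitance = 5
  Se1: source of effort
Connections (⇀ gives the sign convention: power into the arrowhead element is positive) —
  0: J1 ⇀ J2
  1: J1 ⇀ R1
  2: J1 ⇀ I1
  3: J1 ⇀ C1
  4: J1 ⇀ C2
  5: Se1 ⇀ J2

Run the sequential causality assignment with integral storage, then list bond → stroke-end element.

β5 stroke at J2  (source Se1 imposes e)
β0 stroke at J1  (J2: last free bond brings flow in)
β2 stroke at I1  (prefer integral on I1)
β1 stroke at J1  (1-jn J1 has f-setter on 2)
β3 stroke at J1  (common-f at J1 fixed by 2)
β4 stroke at J1  (1-jn J1 has f-setter on 2)

bond 0 stroke→J1
bond 1 stroke→J1
bond 2 stroke→I1
bond 3 stroke→J1
bond 4 stroke→J1
bond 5 stroke→J2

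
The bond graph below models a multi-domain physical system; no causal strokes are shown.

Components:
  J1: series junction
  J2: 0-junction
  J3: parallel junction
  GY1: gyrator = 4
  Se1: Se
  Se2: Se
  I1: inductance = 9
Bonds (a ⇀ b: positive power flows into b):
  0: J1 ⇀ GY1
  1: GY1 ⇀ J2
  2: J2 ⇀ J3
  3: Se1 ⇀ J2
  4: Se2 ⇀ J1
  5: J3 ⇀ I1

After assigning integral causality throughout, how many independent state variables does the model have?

#3 |J2  (Se1 fixes effort; stroke away)
#4 |J1  (Se2: effort source, stroke at far end)
#0 |GY1  (only one flow-in slot at J1)
#1 |GY1  (common-e at J2 fixed by 3)
#2 |J3  (J2 effort already set via bond 3)
#5 |I1  (J3 effort already set via bond 2)

1  (I1 all integral)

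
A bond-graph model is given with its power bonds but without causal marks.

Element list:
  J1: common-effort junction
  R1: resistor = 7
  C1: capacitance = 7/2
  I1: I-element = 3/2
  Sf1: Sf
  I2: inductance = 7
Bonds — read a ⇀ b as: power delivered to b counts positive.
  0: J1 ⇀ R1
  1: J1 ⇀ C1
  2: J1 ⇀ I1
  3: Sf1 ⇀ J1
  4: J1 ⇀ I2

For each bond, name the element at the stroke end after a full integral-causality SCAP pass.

bond 0 →R1
bond 1 →J1
bond 2 →I1
bond 3 →Sf1
bond 4 →I2

b3 |Sf1  (Sf1 (Sf) sets flow on bond)
b1 |J1  (prefer integral on C1)
b0 |R1  (0-jn J1 has e-setter on 1)
b2 |I1  (0-jn J1 has e-setter on 1)
b4 |I2  (J1: bond 1 brought effort, rest push out)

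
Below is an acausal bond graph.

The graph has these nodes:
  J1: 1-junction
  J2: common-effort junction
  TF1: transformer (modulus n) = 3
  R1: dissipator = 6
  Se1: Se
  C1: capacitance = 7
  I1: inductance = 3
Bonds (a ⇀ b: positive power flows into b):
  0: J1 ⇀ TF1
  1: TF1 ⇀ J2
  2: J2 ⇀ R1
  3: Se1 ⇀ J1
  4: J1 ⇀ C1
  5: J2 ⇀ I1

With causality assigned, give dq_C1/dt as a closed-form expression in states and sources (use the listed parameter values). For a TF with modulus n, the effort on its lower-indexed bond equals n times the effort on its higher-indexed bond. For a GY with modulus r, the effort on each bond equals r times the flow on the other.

dq_C1/dt = E_Se1/54 + p_I1/9 - q_C1/378

#3 stroke→J1  (Se1: effort source, stroke at far end)
#4 stroke→J1  (C1 integral (e out))
#0 stroke→TF1  (J1: last free bond brings flow in)
#1 stroke→J2  (TF1: transformer flips bond 0)
#2 stroke→R1  (0-jn J2 has e-setter on 1)
#5 stroke→I1  (J2: bond 1 brought effort, rest push out)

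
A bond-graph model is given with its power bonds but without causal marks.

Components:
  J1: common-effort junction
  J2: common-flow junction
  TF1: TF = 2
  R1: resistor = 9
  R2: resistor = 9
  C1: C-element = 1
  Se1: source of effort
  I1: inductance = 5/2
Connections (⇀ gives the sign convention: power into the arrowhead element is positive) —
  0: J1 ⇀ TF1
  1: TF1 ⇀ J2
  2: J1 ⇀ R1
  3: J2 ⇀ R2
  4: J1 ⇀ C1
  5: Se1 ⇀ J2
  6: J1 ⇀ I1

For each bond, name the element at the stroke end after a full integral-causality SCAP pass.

#5 stroke→J2  (Se1 (Se) sets effort on bond)
#4 stroke→J1  (C1 integral (e out))
#0 stroke→TF1  (J1: bond 4 brought effort, rest push out)
#2 stroke→R1  (J1 effort already set via bond 4)
#6 stroke→I1  (J1: bond 4 brought effort, rest push out)
#1 stroke→J2  (TF TF1: opposite of bond 0)
#3 stroke→R2  (closing 1-jn rule on J2)

β0 |TF1
β1 |J2
β2 |R1
β3 |R2
β4 |J1
β5 |J2
β6 |I1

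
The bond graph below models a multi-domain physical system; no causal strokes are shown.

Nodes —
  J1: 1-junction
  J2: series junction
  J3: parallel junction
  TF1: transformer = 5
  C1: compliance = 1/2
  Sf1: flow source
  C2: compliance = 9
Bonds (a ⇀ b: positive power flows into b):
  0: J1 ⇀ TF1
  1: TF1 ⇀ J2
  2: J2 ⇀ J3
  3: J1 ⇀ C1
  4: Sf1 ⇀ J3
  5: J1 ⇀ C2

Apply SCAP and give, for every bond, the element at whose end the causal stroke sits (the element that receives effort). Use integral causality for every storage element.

#4 stroke→Sf1  (Sf1 fixes flow; stroke at Sf1)
#2 stroke→J3  (closing 0-jn rule on J3)
#1 stroke→J2  (1-jn J2 has f-setter on 2)
#0 stroke→TF1  (TF TF1: opposite of bond 1)
#3 stroke→J1  (common-f at J1 fixed by 0)
#5 stroke→J1  (1-jn J1 has f-setter on 0)

bond 0 |TF1
bond 1 |J2
bond 2 |J3
bond 3 |J1
bond 4 |Sf1
bond 5 |J1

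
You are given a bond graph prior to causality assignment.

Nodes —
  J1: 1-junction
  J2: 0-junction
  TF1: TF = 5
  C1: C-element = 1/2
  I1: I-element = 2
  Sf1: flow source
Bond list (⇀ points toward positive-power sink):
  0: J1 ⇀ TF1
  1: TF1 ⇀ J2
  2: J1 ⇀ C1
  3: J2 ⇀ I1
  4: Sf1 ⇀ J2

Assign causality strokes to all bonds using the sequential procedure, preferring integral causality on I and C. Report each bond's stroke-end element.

b4 stroke at Sf1  (Sf1: flow source, stroke at near end)
b2 stroke at J1  (C1: C, integral causality)
b0 stroke at TF1  (only one flow-in slot at J1)
b1 stroke at J2  (TF TF1: opposite of bond 0)
b3 stroke at I1  (0-jn J2 has e-setter on 1)

b0 →TF1
b1 →J2
b2 →J1
b3 →I1
b4 →Sf1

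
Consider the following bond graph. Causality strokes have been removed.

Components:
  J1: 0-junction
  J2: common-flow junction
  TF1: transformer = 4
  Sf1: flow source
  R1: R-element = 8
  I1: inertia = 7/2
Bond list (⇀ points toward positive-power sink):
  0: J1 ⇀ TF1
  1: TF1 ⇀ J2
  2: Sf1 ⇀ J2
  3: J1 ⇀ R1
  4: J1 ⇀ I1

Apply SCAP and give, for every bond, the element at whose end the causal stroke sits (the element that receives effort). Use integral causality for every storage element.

β2 stroke at Sf1  (source Sf1 imposes f)
β1 stroke at J2  (1-jn J2 has f-setter on 2)
β0 stroke at TF1  (TF1: transformer flips bond 1)
β4 stroke at I1  (I1: I, integral causality)
β3 stroke at J1  (J1 needs exactly one e-in)

bond 0 |TF1
bond 1 |J2
bond 2 |Sf1
bond 3 |J1
bond 4 |I1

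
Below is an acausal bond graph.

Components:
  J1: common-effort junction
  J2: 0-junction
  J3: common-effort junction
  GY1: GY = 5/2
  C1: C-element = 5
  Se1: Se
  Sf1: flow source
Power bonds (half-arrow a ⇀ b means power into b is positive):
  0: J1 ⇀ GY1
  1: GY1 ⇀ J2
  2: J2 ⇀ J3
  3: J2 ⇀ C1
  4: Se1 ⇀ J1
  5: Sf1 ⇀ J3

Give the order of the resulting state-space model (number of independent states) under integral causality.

1  (C1 all integral)

β4 →J1  (source Se1 imposes e)
β5 →Sf1  (Sf1 (Sf) sets flow on bond)
β0 →GY1  (J1 effort already set via bond 4)
β2 →J3  (closing 0-jn rule on J3)
β1 →GY1  (GY GY1: same side as bond 0)
β3 →J2  (closing 0-jn rule on J2)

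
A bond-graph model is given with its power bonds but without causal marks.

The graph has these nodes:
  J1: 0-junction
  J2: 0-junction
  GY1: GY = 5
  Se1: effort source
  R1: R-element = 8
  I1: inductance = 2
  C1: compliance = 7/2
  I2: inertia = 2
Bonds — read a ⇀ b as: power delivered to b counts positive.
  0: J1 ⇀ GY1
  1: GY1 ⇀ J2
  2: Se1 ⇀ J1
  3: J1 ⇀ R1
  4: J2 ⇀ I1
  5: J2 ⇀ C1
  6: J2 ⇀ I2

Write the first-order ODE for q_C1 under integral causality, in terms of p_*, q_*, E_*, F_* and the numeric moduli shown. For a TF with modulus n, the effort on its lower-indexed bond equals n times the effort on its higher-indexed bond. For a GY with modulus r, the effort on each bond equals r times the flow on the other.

dq_C1/dt = E_Se1/5 - p_I1/2 - p_I2/2

#2 stroke→J1  (source Se1 imposes e)
#0 stroke→GY1  (0-jn J1 has e-setter on 2)
#3 stroke→R1  (J1: bond 2 brought effort, rest push out)
#1 stroke→GY1  (through GY1, causality inverts; strokes same side of GY1)
#4 stroke→I1  (I1 outputs flow p/I1)
#5 stroke→J2  (prefer integral on C1)
#6 stroke→I2  (0-jn J2 has e-setter on 5)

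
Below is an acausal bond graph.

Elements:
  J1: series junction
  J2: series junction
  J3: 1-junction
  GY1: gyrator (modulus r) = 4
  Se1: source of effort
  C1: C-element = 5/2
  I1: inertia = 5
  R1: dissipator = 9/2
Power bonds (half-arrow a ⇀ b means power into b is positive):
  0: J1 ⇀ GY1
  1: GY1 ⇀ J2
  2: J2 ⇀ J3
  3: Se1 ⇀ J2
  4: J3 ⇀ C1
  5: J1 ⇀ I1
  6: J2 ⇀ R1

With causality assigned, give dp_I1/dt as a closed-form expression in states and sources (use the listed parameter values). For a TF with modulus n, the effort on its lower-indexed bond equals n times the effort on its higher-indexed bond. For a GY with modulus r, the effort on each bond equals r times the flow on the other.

dp_I1/dt = -8*E_Se1/9 - 32*p_I1/45 + 16*q_C1/45

β3 →J2  (Se1 (Se) sets effort on bond)
β4 →J3  (C1: C, integral causality)
β2 →J2  (only one flow-in slot at J3)
β5 →I1  (I1 integral (f out))
β0 →J1  (1-jn J1 has f-setter on 5)
β1 →J2  (through GY1, causality inverts; strokes same side of GY1)
β6 →R1  (only one flow-in slot at J2)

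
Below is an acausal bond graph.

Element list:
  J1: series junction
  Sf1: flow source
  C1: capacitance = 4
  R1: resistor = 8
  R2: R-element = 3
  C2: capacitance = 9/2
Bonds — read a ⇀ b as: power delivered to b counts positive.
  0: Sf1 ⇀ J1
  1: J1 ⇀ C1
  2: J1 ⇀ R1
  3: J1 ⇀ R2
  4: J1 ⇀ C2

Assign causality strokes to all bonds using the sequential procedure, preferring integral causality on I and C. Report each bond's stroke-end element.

bond 0 |Sf1
bond 1 |J1
bond 2 |J1
bond 3 |J1
bond 4 |J1

bond 0 stroke→Sf1  (source Sf1 imposes f)
bond 1 stroke→J1  (J1: bond 0 brought flow, rest push out)
bond 2 stroke→J1  (common-f at J1 fixed by 0)
bond 3 stroke→J1  (1-jn J1 has f-setter on 0)
bond 4 stroke→J1  (J1: bond 0 brought flow, rest push out)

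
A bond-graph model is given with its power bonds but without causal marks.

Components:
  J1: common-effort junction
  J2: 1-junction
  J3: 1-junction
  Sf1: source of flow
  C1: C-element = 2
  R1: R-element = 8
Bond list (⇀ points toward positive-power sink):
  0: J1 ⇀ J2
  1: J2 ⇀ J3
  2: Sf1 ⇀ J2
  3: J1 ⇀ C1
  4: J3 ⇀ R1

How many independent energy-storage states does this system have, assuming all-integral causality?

bond 2 stroke at Sf1  (Sf1 (Sf) sets flow on bond)
bond 0 stroke at J2  (J2 flow already set via bond 2)
bond 1 stroke at J2  (J2 flow already set via bond 2)
bond 4 stroke at J3  (1-jn J3 has f-setter on 1)
bond 3 stroke at J1  (only one effort-in slot at J1)

1  (C1 all integral)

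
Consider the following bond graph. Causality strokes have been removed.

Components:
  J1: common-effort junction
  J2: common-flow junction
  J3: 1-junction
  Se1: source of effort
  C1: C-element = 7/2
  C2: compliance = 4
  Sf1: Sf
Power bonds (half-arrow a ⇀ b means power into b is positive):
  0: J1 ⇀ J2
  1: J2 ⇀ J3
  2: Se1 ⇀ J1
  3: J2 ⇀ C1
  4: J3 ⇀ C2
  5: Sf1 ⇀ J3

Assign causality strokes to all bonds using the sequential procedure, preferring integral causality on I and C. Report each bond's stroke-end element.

β2 |J1  (Se1 (Se) sets effort on bond)
β5 |Sf1  (Sf1: flow source, stroke at near end)
β0 |J2  (0-jn J1 has e-setter on 2)
β1 |J3  (J3: bond 5 brought flow, rest push out)
β4 |J3  (J3 flow already set via bond 5)
β3 |J2  (common-f at J2 fixed by 1)

#0 stroke→J2
#1 stroke→J3
#2 stroke→J1
#3 stroke→J2
#4 stroke→J3
#5 stroke→Sf1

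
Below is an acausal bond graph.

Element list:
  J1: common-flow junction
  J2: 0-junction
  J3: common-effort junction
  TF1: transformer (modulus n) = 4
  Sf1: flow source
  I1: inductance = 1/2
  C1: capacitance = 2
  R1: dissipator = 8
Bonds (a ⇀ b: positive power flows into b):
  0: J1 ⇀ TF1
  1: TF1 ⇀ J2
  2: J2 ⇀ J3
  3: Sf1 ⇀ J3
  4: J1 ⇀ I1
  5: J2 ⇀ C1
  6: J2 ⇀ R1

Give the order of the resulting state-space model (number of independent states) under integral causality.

β3 |Sf1  (Sf1 fixes flow; stroke at Sf1)
β2 |J3  (J3 needs exactly one e-in)
β4 |I1  (I1 integral (f out))
β0 |J1  (J1 flow already set via bond 4)
β1 |TF1  (TF1 one-in-one-out from 0)
β5 |J2  (prefer integral on C1)
β6 |R1  (J2 effort already set via bond 5)

2  (C1, I1 all integral)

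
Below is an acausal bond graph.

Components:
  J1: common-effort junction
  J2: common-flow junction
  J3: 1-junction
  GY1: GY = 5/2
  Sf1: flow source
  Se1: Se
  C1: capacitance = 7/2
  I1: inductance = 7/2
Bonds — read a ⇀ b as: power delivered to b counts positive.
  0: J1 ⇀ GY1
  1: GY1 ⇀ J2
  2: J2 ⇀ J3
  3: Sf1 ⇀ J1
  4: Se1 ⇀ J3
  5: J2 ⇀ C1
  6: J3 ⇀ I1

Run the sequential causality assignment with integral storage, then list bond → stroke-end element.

#3 →Sf1  (Sf1 fixes flow; stroke at Sf1)
#4 →J3  (source Se1 imposes e)
#0 →J1  (J1: last free bond brings effort in)
#1 →J2  (through GY1, causality inverts; strokes same side of GY1)
#5 →J2  (C1 integral (e out))
#2 →J3  (closing 1-jn rule on J2)
#6 →I1  (J3 needs exactly one f-in)

bond 0 →J1
bond 1 →J2
bond 2 →J3
bond 3 →Sf1
bond 4 →J3
bond 5 →J2
bond 6 →I1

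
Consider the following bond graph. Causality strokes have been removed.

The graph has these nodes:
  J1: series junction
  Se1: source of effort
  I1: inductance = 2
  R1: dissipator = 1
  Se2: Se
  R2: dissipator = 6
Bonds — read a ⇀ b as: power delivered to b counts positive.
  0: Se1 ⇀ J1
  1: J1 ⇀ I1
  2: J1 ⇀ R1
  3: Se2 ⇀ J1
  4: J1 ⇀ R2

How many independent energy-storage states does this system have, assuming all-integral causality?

#0 stroke at J1  (Se1 (Se) sets effort on bond)
#3 stroke at J1  (Se2 fixes effort; stroke away)
#1 stroke at I1  (prefer integral on I1)
#2 stroke at J1  (J1: bond 1 brought flow, rest push out)
#4 stroke at J1  (1-jn J1 has f-setter on 1)

1  (I1 all integral)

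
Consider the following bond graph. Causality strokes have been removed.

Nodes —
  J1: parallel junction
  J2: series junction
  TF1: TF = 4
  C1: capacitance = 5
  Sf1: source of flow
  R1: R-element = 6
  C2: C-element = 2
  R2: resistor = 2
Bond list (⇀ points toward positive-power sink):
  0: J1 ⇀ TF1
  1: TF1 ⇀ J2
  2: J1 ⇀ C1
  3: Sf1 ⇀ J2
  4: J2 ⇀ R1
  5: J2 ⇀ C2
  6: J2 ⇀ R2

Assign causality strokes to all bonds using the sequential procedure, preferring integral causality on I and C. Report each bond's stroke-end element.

b3 stroke at Sf1  (Sf1 fixes flow; stroke at Sf1)
b1 stroke at J2  (1-jn J2 has f-setter on 3)
b4 stroke at J2  (J2: bond 3 brought flow, rest push out)
b5 stroke at J2  (J2 flow already set via bond 3)
b6 stroke at J2  (common-f at J2 fixed by 3)
b0 stroke at TF1  (TF TF1: opposite of bond 1)
b2 stroke at J1  (J1 needs exactly one e-in)

β0 |TF1
β1 |J2
β2 |J1
β3 |Sf1
β4 |J2
β5 |J2
β6 |J2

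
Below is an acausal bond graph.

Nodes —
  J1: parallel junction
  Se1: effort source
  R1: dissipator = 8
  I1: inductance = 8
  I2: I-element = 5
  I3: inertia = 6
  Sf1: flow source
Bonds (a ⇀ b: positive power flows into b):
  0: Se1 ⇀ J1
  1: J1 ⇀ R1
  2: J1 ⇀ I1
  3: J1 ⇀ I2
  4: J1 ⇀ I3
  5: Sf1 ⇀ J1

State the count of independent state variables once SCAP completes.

3  (I1, I2, I3 all integral)

β0 stroke→J1  (Se1: effort source, stroke at far end)
β5 stroke→Sf1  (Sf1 fixes flow; stroke at Sf1)
β1 stroke→R1  (common-e at J1 fixed by 0)
β2 stroke→I1  (J1 effort already set via bond 0)
β3 stroke→I2  (common-e at J1 fixed by 0)
β4 stroke→I3  (J1 effort already set via bond 0)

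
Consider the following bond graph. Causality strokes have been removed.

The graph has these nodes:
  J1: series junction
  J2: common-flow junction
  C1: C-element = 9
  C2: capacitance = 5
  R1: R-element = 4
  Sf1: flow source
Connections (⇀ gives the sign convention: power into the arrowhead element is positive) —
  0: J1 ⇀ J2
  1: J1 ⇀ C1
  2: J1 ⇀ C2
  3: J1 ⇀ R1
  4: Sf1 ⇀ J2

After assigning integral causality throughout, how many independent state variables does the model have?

bond 4 stroke at Sf1  (Sf1: flow source, stroke at near end)
bond 0 stroke at J2  (J2 flow already set via bond 4)
bond 1 stroke at J1  (J1: bond 0 brought flow, rest push out)
bond 2 stroke at J1  (1-jn J1 has f-setter on 0)
bond 3 stroke at J1  (J1 flow already set via bond 0)

2  (C1, C2 all integral)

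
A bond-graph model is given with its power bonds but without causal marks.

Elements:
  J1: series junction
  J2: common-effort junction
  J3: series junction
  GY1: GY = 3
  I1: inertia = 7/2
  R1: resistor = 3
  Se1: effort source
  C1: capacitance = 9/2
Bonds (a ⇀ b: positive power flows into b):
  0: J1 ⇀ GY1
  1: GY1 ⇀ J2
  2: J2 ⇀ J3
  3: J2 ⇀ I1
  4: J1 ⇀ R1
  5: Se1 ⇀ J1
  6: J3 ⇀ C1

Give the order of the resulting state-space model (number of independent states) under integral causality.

#5 |J1  (source Se1 imposes e)
#3 |I1  (I1 outputs flow p/I1)
#6 |J3  (prefer integral on C1)
#2 |J2  (J3: last free bond brings flow in)
#1 |GY1  (J2 effort already set via bond 2)
#0 |GY1  (through GY1, causality inverts; strokes same side of GY1)
#4 |J1  (J1: bond 0 brought flow, rest push out)

2  (C1, I1 all integral)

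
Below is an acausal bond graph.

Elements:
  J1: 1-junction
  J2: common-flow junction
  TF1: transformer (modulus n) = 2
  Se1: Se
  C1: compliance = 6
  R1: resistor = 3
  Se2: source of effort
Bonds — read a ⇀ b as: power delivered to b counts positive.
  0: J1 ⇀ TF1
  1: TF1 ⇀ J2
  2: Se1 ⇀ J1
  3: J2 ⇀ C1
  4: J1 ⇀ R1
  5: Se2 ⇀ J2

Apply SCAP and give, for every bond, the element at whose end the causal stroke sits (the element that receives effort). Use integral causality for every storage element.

bond 2 stroke at J1  (Se1 fixes effort; stroke away)
bond 5 stroke at J2  (Se2 fixes effort; stroke away)
bond 3 stroke at J2  (C1 outputs effort q/C1)
bond 1 stroke at TF1  (only one flow-in slot at J2)
bond 0 stroke at J1  (through TF1, causality passes straight; one stroke at TF1)
bond 4 stroke at R1  (closing 1-jn rule on J1)

#0 stroke at J1
#1 stroke at TF1
#2 stroke at J1
#3 stroke at J2
#4 stroke at R1
#5 stroke at J2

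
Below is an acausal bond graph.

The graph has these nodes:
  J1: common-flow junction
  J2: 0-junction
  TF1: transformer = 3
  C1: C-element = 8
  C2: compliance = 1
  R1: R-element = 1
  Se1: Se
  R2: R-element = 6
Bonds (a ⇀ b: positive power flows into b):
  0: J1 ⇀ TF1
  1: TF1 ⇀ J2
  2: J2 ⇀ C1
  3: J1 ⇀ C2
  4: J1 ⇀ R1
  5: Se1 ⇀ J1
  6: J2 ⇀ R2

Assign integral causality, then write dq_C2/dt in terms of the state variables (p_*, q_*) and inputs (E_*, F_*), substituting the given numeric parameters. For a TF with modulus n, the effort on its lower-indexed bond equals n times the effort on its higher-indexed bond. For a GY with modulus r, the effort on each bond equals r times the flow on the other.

bond 5 stroke at J1  (source Se1 imposes e)
bond 2 stroke at J2  (C1 outputs effort q/C1)
bond 1 stroke at TF1  (0-jn J2 has e-setter on 2)
bond 6 stroke at R2  (J2: bond 2 brought effort, rest push out)
bond 0 stroke at J1  (TF1 one-in-one-out from 1)
bond 3 stroke at J1  (C2 integral (e out))
bond 4 stroke at R1  (J1: last free bond brings flow in)

dq_C2/dt = E_Se1 - 3*q_C1/8 - q_C2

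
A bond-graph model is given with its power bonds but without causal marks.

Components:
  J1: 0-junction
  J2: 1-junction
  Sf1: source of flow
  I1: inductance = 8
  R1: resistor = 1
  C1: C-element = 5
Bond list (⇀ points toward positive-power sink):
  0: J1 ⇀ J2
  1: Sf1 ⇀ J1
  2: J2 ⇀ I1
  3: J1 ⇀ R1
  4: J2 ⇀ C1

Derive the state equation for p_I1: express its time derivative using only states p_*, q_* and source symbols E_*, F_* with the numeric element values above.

bond 1 →Sf1  (Sf1 (Sf) sets flow on bond)
bond 2 →I1  (I1 integral (f out))
bond 0 →J2  (common-f at J2 fixed by 2)
bond 4 →J2  (common-f at J2 fixed by 2)
bond 3 →J1  (only one effort-in slot at J1)

dp_I1/dt = F_Sf1 - p_I1/8 - q_C1/5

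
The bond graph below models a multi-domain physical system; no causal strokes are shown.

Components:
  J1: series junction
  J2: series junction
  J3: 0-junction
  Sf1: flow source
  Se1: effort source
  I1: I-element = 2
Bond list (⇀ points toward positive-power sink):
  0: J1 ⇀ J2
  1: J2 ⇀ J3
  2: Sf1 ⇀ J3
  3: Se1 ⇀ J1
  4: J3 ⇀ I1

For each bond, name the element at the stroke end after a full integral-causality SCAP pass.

#2 |Sf1  (Sf1 fixes flow; stroke at Sf1)
#3 |J1  (source Se1 imposes e)
#0 |J2  (J1: last free bond brings flow in)
#1 |J3  (J2 needs exactly one f-in)
#4 |I1  (common-e at J3 fixed by 1)

bond 0 stroke at J2
bond 1 stroke at J3
bond 2 stroke at Sf1
bond 3 stroke at J1
bond 4 stroke at I1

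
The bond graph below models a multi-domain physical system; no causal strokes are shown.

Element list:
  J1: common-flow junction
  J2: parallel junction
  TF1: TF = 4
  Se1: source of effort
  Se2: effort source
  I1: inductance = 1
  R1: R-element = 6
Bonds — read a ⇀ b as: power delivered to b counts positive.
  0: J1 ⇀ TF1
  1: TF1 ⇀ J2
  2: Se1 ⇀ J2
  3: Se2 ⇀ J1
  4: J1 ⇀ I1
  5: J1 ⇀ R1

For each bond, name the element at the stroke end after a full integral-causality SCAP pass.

#0 |J1
#1 |TF1
#2 |J2
#3 |J1
#4 |I1
#5 |J1

b2 stroke at J2  (source Se1 imposes e)
b3 stroke at J1  (source Se2 imposes e)
b1 stroke at TF1  (common-e at J2 fixed by 2)
b0 stroke at J1  (TF1 one-in-one-out from 1)
b4 stroke at I1  (I1 outputs flow p/I1)
b5 stroke at J1  (common-f at J1 fixed by 4)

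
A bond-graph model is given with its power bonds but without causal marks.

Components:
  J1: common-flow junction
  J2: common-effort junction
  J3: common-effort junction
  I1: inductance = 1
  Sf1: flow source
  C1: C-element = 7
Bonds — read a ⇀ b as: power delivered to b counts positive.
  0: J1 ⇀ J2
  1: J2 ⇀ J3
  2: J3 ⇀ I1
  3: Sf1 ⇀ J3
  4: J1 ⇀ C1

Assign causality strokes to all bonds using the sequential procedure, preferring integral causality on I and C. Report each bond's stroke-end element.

b0 stroke at J2
b1 stroke at J3
b2 stroke at I1
b3 stroke at Sf1
b4 stroke at J1

β3 |Sf1  (Sf1: flow source, stroke at near end)
β2 |I1  (prefer integral on I1)
β1 |J3  (only one effort-in slot at J3)
β0 |J2  (closing 0-jn rule on J2)
β4 |J1  (J1 flow already set via bond 0)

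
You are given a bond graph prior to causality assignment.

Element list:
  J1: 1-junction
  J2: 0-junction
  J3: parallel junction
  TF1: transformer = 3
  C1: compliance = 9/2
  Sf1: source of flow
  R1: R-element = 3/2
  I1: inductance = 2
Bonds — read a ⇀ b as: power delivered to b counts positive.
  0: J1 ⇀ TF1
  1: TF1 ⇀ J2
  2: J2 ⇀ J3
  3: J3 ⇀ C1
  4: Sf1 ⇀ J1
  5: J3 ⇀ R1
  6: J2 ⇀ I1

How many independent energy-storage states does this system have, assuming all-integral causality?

b4 stroke at Sf1  (source Sf1 imposes f)
b0 stroke at J1  (common-f at J1 fixed by 4)
b1 stroke at TF1  (through TF1, causality passes straight; one stroke at TF1)
b3 stroke at J3  (C1 integral (e out))
b2 stroke at J2  (0-jn J3 has e-setter on 3)
b5 stroke at R1  (common-e at J3 fixed by 3)
b6 stroke at I1  (0-jn J2 has e-setter on 2)

2  (C1, I1 all integral)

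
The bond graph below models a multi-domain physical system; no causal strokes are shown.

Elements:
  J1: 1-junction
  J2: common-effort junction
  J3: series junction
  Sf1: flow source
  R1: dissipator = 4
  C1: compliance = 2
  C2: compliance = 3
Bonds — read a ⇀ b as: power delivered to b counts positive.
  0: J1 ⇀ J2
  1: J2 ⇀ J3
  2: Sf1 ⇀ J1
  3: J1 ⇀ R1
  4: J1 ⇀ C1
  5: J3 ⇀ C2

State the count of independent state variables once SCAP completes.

2  (C1, C2 all integral)

bond 2 stroke→Sf1  (Sf1 (Sf) sets flow on bond)
bond 0 stroke→J1  (J1: bond 2 brought flow, rest push out)
bond 3 stroke→J1  (J1 flow already set via bond 2)
bond 4 stroke→J1  (J1 flow already set via bond 2)
bond 1 stroke→J2  (only one effort-in slot at J2)
bond 5 stroke→J3  (1-jn J3 has f-setter on 1)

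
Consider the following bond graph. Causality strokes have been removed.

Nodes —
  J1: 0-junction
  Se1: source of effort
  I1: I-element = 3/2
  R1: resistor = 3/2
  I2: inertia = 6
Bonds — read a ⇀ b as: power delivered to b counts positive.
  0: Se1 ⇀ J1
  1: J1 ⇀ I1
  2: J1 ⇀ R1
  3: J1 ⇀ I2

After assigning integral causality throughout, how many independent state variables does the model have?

b0 |J1  (Se1 (Se) sets effort on bond)
b1 |I1  (0-jn J1 has e-setter on 0)
b2 |R1  (0-jn J1 has e-setter on 0)
b3 |I2  (0-jn J1 has e-setter on 0)

2  (I1, I2 all integral)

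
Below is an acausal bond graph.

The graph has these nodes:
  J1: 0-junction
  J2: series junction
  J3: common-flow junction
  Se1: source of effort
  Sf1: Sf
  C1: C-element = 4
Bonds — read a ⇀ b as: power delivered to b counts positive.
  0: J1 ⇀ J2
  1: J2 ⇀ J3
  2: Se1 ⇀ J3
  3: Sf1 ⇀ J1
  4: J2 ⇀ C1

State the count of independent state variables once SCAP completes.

bond 2 stroke→J3  (Se1 (Se) sets effort on bond)
bond 3 stroke→Sf1  (Sf1: flow source, stroke at near end)
bond 0 stroke→J1  (closing 0-jn rule on J1)
bond 1 stroke→J2  (common-f at J2 fixed by 0)
bond 4 stroke→J2  (common-f at J2 fixed by 0)

1  (C1 all integral)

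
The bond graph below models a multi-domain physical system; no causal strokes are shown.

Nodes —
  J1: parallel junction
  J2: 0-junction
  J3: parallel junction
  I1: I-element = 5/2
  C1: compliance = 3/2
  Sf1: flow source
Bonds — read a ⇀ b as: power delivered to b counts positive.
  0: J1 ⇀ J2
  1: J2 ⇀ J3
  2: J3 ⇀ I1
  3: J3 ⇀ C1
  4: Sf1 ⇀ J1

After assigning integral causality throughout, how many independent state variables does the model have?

2  (C1, I1 all integral)

b4 →Sf1  (Sf1 (Sf) sets flow on bond)
b0 →J1  (only one effort-in slot at J1)
b1 →J2  (closing 0-jn rule on J2)
b2 →I1  (I1 outputs flow p/I1)
b3 →J3  (only one effort-in slot at J3)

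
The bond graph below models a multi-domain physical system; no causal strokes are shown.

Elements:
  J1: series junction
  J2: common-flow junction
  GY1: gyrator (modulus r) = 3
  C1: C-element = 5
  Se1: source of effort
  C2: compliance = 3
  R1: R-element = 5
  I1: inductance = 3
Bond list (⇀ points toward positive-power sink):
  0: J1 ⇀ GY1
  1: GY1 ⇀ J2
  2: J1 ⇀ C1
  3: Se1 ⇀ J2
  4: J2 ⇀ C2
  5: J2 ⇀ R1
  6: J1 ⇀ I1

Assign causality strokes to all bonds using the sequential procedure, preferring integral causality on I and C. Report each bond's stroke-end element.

b0 →J1
b1 →J2
b2 →J1
b3 →J2
b4 →J2
b5 →R1
b6 →I1

bond 3 |J2  (Se1 fixes effort; stroke away)
bond 2 |J1  (C1: C, integral causality)
bond 4 |J2  (C2: C, integral causality)
bond 6 |I1  (I1: I, integral causality)
bond 0 |J1  (1-jn J1 has f-setter on 6)
bond 1 |J2  (GY GY1: same side as bond 0)
bond 5 |R1  (J2: last free bond brings flow in)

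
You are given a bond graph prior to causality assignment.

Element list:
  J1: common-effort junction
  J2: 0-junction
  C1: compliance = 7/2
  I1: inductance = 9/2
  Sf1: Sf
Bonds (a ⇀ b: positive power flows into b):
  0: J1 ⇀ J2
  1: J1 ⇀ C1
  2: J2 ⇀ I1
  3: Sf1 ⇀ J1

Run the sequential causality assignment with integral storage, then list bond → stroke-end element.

bond 0 stroke at J2
bond 1 stroke at J1
bond 2 stroke at I1
bond 3 stroke at Sf1

bond 3 |Sf1  (Sf1 (Sf) sets flow on bond)
bond 1 |J1  (C1: C, integral causality)
bond 0 |J2  (J1 effort already set via bond 1)
bond 2 |I1  (J2 effort already set via bond 0)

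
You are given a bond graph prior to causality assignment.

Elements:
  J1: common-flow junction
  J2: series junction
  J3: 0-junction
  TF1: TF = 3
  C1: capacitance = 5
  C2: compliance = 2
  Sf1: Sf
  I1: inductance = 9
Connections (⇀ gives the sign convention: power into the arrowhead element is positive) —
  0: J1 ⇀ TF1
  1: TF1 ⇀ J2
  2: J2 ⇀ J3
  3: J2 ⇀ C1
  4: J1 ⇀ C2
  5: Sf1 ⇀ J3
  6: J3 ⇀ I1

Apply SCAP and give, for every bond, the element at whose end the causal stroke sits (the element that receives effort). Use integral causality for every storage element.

b0 stroke→TF1
b1 stroke→J2
b2 stroke→J3
b3 stroke→J2
b4 stroke→J1
b5 stroke→Sf1
b6 stroke→I1

bond 5 stroke at Sf1  (Sf1 fixes flow; stroke at Sf1)
bond 3 stroke at J2  (C1 integral (e out))
bond 4 stroke at J1  (C2: C, integral causality)
bond 0 stroke at TF1  (J1: last free bond brings flow in)
bond 1 stroke at J2  (through TF1, causality passes straight; one stroke at TF1)
bond 2 stroke at J3  (J2: last free bond brings flow in)
bond 6 stroke at I1  (J3: bond 2 brought effort, rest push out)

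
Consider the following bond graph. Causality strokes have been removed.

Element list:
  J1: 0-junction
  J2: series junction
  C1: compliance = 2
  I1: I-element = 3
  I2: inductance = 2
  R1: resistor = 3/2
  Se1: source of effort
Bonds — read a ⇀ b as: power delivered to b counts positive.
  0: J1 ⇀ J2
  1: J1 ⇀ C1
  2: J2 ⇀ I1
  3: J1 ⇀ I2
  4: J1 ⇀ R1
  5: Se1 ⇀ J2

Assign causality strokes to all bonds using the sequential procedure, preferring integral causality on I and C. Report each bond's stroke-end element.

b5 |J2  (Se1 (Se) sets effort on bond)
b1 |J1  (C1: C, integral causality)
b0 |J2  (J1 effort already set via bond 1)
b3 |I2  (0-jn J1 has e-setter on 1)
b4 |R1  (J1 effort already set via bond 1)
b2 |I1  (only one flow-in slot at J2)

b0 →J2
b1 →J1
b2 →I1
b3 →I2
b4 →R1
b5 →J2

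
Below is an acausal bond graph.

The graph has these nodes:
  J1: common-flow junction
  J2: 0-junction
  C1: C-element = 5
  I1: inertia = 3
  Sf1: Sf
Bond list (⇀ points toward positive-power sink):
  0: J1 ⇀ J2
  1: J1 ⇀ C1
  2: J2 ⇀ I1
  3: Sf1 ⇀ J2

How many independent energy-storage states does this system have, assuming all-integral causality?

2  (C1, I1 all integral)

#3 stroke→Sf1  (Sf1 (Sf) sets flow on bond)
#1 stroke→J1  (prefer integral on C1)
#0 stroke→J2  (only one flow-in slot at J1)
#2 stroke→I1  (J2 effort already set via bond 0)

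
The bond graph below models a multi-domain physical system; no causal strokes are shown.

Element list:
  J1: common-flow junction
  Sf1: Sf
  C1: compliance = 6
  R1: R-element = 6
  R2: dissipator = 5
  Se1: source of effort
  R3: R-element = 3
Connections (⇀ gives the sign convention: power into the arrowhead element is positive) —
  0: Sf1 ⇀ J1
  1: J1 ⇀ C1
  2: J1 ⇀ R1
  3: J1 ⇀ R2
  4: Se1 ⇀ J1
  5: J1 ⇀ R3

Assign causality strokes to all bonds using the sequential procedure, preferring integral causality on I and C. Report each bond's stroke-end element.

#0 stroke at Sf1
#1 stroke at J1
#2 stroke at J1
#3 stroke at J1
#4 stroke at J1
#5 stroke at J1

b0 stroke→Sf1  (Sf1: flow source, stroke at near end)
b4 stroke→J1  (Se1 (Se) sets effort on bond)
b1 stroke→J1  (1-jn J1 has f-setter on 0)
b2 stroke→J1  (1-jn J1 has f-setter on 0)
b3 stroke→J1  (J1 flow already set via bond 0)
b5 stroke→J1  (common-f at J1 fixed by 0)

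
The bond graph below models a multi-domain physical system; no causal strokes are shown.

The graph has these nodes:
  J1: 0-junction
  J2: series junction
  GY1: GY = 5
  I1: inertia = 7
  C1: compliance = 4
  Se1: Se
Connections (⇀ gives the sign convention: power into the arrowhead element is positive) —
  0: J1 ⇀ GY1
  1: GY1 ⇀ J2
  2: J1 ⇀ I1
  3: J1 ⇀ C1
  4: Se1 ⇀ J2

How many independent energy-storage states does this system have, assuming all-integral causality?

2  (C1, I1 all integral)

β4 |J2  (Se1 (Se) sets effort on bond)
β1 |GY1  (J2: last free bond brings flow in)
β0 |GY1  (through GY1, causality inverts; strokes same side of GY1)
β2 |I1  (I1 integral (f out))
β3 |J1  (only one effort-in slot at J1)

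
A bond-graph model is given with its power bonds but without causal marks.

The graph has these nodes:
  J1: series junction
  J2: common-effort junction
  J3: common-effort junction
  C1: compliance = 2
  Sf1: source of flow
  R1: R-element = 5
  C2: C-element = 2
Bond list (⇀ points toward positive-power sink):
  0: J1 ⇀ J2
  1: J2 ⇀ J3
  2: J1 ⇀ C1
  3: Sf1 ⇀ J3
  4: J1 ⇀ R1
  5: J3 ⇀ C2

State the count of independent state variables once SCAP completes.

2  (C1, C2 all integral)

β3 stroke at Sf1  (Sf1 (Sf) sets flow on bond)
β2 stroke at J1  (C1 outputs effort q/C1)
β5 stroke at J3  (C2 integral (e out))
β1 stroke at J2  (0-jn J3 has e-setter on 5)
β0 stroke at J1  (0-jn J2 has e-setter on 1)
β4 stroke at R1  (only one flow-in slot at J1)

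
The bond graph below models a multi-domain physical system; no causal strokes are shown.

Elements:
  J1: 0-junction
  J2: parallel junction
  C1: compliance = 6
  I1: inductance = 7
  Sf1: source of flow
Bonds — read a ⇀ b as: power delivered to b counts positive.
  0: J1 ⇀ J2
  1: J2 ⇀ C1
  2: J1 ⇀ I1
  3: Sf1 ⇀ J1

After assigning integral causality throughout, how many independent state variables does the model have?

2  (C1, I1 all integral)

#3 |Sf1  (Sf1: flow source, stroke at near end)
#1 |J2  (C1: C, integral causality)
#0 |J1  (common-e at J2 fixed by 1)
#2 |I1  (0-jn J1 has e-setter on 0)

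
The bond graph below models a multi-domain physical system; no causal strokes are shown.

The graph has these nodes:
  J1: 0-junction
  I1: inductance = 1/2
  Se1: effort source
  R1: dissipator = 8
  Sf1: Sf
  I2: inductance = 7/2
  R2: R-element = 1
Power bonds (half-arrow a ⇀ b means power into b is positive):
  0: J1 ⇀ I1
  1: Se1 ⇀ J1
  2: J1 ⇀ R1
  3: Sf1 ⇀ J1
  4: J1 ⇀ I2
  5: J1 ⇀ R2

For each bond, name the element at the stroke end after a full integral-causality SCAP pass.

#1 stroke→J1  (source Se1 imposes e)
#3 stroke→Sf1  (Sf1: flow source, stroke at near end)
#0 stroke→I1  (common-e at J1 fixed by 1)
#2 stroke→R1  (J1 effort already set via bond 1)
#4 stroke→I2  (0-jn J1 has e-setter on 1)
#5 stroke→R2  (J1: bond 1 brought effort, rest push out)

bond 0 stroke at I1
bond 1 stroke at J1
bond 2 stroke at R1
bond 3 stroke at Sf1
bond 4 stroke at I2
bond 5 stroke at R2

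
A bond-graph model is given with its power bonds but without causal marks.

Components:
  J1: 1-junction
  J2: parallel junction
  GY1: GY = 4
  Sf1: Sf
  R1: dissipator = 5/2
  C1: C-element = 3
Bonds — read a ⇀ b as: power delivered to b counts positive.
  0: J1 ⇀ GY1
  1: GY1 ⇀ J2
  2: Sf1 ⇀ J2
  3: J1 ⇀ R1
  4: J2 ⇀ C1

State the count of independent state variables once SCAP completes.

β2 →Sf1  (source Sf1 imposes f)
β4 →J2  (prefer integral on C1)
β1 →GY1  (J2: bond 4 brought effort, rest push out)
β0 →GY1  (GY1: gyrator matches bond 1)
β3 →J1  (J1: bond 0 brought flow, rest push out)

1  (C1 all integral)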